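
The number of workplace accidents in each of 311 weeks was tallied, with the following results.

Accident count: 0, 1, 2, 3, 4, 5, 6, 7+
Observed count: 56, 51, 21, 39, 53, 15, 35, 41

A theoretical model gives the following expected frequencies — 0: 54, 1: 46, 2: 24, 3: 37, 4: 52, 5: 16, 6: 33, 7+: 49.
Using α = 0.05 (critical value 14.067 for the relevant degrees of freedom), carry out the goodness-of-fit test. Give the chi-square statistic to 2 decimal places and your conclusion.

cat         O        E   (O−E)²/E
0          56       54      0.074
1          51       46      0.543
2          21       24      0.375
3          39       37      0.108
4          53       52      0.019
5          15       16      0.063
6          35       33      0.121
7+         41       49      1.306
Sum = 2.61
df = 7. Since 2.61 < 14.067, we do not reject H₀.

2.61; do not reject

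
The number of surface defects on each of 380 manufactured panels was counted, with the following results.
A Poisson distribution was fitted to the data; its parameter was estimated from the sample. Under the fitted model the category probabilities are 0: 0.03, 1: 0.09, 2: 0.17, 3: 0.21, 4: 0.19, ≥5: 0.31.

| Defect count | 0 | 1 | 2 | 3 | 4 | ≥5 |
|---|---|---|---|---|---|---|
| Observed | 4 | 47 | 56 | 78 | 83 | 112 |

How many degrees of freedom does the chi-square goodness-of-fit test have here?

4

There are k = 6 categories and 1 parameter estimated from the data, so df = 6 − 1 − 1 = 4.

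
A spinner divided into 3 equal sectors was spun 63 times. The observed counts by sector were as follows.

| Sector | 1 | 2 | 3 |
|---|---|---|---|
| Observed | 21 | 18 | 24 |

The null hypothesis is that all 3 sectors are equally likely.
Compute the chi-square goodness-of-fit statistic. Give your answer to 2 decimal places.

0.86

Under H₀ each category has probability 1/3, so each expected count is 63/3 = 21.
cat         O        E   (O−E)²/E
1          21       21      0.000
2          18       21      0.429
3          24       21      0.429
Sum = 0.86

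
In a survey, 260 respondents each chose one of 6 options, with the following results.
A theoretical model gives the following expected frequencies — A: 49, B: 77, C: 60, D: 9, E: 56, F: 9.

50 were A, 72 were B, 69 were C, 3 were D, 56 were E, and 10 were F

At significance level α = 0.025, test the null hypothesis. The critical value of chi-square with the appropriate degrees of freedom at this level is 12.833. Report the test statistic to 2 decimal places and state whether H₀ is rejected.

χ² = (50−49)²/49 + (72−77)²/77 + (69−60)²/60 + (3−9)²/9 + (56−56)²/56 + (10−9)²/9
   = 0.020 + 0.325 + 1.350 + 4.000 + 0.000 + 0.111
Sum = 5.81
df = 5. Since 5.81 < 12.833, we do not reject H₀.

5.81; do not reject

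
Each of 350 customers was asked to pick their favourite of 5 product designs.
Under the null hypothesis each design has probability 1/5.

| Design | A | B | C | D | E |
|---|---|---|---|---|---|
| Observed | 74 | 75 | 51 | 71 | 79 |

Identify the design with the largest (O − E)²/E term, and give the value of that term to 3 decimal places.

Under H₀ each category has probability 1/5, so each expected count is 350/5 = 70.
χ² = (74−70)²/70 + (75−70)²/70 + (51−70)²/70 + (71−70)²/70 + (79−70)²/70
   = 0.2286 + 0.3571 + 5.1571 + 0.0143 + 1.1571
The largest term is for C: 5.157.

C, 5.157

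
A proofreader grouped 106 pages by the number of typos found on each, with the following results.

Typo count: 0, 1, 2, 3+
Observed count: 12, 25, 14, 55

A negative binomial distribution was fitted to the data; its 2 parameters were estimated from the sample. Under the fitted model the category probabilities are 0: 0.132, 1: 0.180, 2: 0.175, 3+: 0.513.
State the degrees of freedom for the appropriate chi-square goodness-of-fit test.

1

There are k = 4 categories and 2 parameters estimated from the data, so df = 4 − 1 − 2 = 1.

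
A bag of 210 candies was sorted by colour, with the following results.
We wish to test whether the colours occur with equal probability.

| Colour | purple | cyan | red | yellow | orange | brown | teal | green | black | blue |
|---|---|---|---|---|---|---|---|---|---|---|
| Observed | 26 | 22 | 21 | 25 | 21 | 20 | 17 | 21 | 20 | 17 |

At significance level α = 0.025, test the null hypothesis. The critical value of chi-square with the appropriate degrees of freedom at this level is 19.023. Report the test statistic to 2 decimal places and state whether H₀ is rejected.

3.62; do not reject

Under H₀ each category has probability 1/10, so each expected count is 210/10 = 21.
cat         O        E   (O−E)²/E
purple     26       21      1.190
cyan       22       21      0.048
red        21       21      0.000
yellow     25       21      0.762
orange     21       21      0.000
brown      20       21      0.048
teal       17       21      0.762
green      21       21      0.000
black      20       21      0.048
blue       17       21      0.762
Sum = 3.62
df = 9. Since 3.62 < 19.023, we do not reject H₀.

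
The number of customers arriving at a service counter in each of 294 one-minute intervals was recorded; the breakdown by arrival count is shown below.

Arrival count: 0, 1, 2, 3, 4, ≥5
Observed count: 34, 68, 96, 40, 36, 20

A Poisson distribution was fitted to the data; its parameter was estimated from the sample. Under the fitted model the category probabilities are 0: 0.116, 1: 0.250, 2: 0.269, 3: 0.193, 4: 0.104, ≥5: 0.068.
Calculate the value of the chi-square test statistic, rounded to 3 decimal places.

9.931

Expected counts E_i = n·p_i: 294×0.116 = 34.104, 294×0.250 = 73.5, 294×0.269 = 79.086, 294×0.193 = 56.742, 294×0.104 = 30.576, 294×0.068 = 19.992.
χ² = (34−34.104)²/34.104 + (68−73.5)²/73.5 + (96−79.086)²/79.086 + (40−56.742)²/56.742 + (36−30.576)²/30.576 + (20−19.992)²/19.992
   = 0.0003 + 0.4116 + 3.6174 + 4.9398 + 0.9622 + 0.0000
Sum = 9.931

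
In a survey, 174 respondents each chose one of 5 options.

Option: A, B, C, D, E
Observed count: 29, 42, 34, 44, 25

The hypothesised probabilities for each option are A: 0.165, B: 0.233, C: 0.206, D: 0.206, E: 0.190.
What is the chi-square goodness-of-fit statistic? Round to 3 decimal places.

3.971

Expected counts E_i = n·p_i: 174×0.165 = 28.71, 174×0.233 = 40.542, 174×0.206 = 35.844, 174×0.206 = 35.844, 174×0.190 = 33.06.
χ² = (29−28.71)²/28.71 + (42−40.542)²/40.542 + (34−35.844)²/35.844 + (44−35.844)²/35.844 + (25−33.06)²/33.06
   = 0.0029 + 0.0524 + 0.0949 + 1.8558 + 1.9650
Sum = 3.971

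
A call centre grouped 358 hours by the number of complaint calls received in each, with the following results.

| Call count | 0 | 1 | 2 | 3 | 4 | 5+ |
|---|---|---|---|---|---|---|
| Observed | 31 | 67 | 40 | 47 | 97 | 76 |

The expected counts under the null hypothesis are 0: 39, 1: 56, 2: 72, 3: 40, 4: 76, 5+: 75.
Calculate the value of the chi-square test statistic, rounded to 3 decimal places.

25.065

cat         O        E   (O−E)²/E
0          31       39     1.6410
1          67       56     2.1607
2          40       72    14.2222
3          47       40     1.2250
4          97       76     5.8026
5+         76       75     0.0133
Sum = 25.065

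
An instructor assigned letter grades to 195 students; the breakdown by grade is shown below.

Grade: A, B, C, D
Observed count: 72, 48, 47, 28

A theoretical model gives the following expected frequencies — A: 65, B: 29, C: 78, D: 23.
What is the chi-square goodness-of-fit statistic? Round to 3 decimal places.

26.610

χ² = (72−65)²/65 + (48−29)²/29 + (47−78)²/78 + (28−23)²/23
   = 0.7538 + 12.4483 + 12.3205 + 1.0870
Sum = 26.610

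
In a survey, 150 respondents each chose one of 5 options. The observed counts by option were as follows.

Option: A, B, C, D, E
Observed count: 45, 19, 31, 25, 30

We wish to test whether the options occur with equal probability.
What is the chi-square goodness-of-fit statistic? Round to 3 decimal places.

Expected count for each of the 5 categories: 150/5 = 30.
cat         O        E   (O−E)²/E
A          45       30     7.5000
B          19       30     4.0333
C          31       30     0.0333
D          25       30     0.8333
E          30       30     0.0000
Sum = 12.400

12.400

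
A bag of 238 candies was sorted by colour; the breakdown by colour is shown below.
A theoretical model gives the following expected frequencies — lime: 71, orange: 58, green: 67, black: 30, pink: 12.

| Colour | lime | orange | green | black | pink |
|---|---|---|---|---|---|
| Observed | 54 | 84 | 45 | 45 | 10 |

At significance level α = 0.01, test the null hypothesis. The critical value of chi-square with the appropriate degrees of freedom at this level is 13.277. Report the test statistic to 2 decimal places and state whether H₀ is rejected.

lime: (54 − 71)²/71 = 289/71 = 4.070
orange: (84 − 58)²/58 = 676/58 = 11.655
green: (45 − 67)²/67 = 484/67 = 7.224
black: (45 − 30)²/30 = 225/30 = 7.500
pink: (10 − 12)²/12 = 4/12 = 0.333
Sum = 30.78
df = 4. Since 30.78 > 13.277, we reject H₀.

30.78; reject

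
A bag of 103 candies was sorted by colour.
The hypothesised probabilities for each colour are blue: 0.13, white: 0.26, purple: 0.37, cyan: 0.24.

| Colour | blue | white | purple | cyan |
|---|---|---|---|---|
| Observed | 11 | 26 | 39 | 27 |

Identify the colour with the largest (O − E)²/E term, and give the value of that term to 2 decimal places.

Expected counts E_i = n·p_i: 103×0.13 = 13.39, 103×0.26 = 26.78, 103×0.37 = 38.11, 103×0.24 = 24.72.
χ² = (11−13.39)²/13.39 + (26−26.78)²/26.78 + (39−38.11)²/38.11 + (27−24.72)²/24.72
   = 0.427 + 0.023 + 0.021 + 0.210
The largest term is for blue: 0.43.

blue, 0.43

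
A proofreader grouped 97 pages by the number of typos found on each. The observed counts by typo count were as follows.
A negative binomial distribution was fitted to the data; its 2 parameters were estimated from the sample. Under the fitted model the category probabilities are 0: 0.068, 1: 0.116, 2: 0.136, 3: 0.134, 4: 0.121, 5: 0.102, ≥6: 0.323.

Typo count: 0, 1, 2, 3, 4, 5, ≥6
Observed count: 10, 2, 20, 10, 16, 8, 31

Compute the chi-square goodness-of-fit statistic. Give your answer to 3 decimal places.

Expected counts E_i = n·p_i: 97×0.068 = 6.596, 97×0.116 = 11.252, 97×0.136 = 13.192, 97×0.134 = 12.998, 97×0.121 = 11.737, 97×0.102 = 9.894, 97×0.323 = 31.331.
cat         O        E   (O−E)²/E
0          10    6.596     1.7567
1           2   11.252     7.6075
2          20   13.192     3.5134
3          10   12.998     0.6915
4          16   11.737     1.5484
5           8    9.894     0.3626
≥6         31   31.331     0.0035
Sum = 15.484

15.484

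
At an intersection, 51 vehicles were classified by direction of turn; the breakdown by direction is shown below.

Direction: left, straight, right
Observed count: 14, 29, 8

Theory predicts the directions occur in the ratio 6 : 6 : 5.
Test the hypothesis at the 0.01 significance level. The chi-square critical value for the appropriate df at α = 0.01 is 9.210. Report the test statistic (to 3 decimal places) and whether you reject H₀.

10.878; reject

Ratio total = 17. Expected counts: 51×6/17 = 18, 51×6/17 = 18, 51×5/17 = 15.
left: (14 − 18)²/18 = 16/18 = 0.8889
straight: (29 − 18)²/18 = 121/18 = 6.7222
right: (8 − 15)²/15 = 49/15 = 3.2667
Sum = 10.878
df = 2. Since 10.878 > 9.210, we reject H₀.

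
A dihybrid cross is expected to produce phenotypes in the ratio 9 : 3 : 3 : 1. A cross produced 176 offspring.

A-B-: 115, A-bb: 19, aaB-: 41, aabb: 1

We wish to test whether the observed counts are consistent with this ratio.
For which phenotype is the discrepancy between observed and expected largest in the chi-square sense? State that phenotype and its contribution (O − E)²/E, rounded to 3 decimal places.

Ratio total = 16. Expected counts: 176×9/16 = 99, 176×3/16 = 33, 176×3/16 = 33, 176×1/16 = 11.
cat         O        E   (O−E)²/E
A-B-      115       99     2.5859
A-bb       19       33     5.9394
aaB-       41       33     1.9394
aabb        1       11     9.0909
The largest term is for aabb: 9.091.

aabb, 9.091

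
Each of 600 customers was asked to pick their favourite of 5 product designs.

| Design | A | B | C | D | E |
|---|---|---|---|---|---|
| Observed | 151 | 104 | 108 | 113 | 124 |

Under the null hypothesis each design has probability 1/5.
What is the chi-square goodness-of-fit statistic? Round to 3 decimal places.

11.883

Expected count for each of the 5 categories: 600/5 = 120.
χ² = (151−120)²/120 + (104−120)²/120 + (108−120)²/120 + (113−120)²/120 + (124−120)²/120
   = 8.0083 + 2.1333 + 1.2000 + 0.4083 + 0.1333
Sum = 11.883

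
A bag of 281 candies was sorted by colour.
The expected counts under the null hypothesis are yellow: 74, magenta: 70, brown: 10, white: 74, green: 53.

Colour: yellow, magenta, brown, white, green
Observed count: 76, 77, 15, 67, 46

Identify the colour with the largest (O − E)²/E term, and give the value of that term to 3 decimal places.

χ² = (76−74)²/74 + (77−70)²/70 + (15−10)²/10 + (67−74)²/74 + (46−53)²/53
   = 0.0541 + 0.7000 + 2.5000 + 0.6622 + 0.9245
The largest term is for brown: 2.500.

brown, 2.500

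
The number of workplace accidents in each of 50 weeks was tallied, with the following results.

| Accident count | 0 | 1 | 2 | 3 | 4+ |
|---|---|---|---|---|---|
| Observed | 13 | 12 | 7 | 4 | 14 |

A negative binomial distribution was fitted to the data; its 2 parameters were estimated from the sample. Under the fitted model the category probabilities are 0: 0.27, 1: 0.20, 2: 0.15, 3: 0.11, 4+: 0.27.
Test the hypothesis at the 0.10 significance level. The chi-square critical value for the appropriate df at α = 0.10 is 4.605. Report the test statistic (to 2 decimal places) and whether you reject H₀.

0.88; do not reject

Expected counts E_i = n·p_i: 50×0.27 = 13.5, 50×0.20 = 10, 50×0.15 = 7.5, 50×0.11 = 5.5, 50×0.27 = 13.5.
χ² = (13−13.5)²/13.5 + (12−10)²/10 + (7−7.5)²/7.5 + (4−5.5)²/5.5 + (14−13.5)²/13.5
   = 0.019 + 0.400 + 0.033 + 0.409 + 0.019
Sum = 0.88
df = 2. Since 0.88 < 4.605, we do not reject H₀.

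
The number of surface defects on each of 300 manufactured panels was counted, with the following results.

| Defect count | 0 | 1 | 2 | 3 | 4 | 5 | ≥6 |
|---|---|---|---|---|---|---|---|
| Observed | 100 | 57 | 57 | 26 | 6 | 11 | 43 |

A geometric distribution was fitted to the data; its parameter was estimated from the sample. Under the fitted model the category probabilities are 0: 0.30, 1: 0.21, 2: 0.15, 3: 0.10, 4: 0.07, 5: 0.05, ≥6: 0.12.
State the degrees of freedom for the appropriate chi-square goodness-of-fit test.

There are k = 7 categories and 1 parameter estimated from the data, so df = 7 − 1 − 1 = 5.

5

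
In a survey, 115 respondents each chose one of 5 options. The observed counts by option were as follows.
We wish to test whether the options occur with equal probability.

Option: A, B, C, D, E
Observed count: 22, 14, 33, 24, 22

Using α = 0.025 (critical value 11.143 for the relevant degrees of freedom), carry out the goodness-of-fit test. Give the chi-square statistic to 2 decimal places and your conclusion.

8.00; do not reject

Expected count for each of the 5 categories: 115/5 = 23.
A: (22 − 23)²/23 = 1/23 = 0.043
B: (14 − 23)²/23 = 81/23 = 3.522
C: (33 − 23)²/23 = 100/23 = 4.348
D: (24 − 23)²/23 = 1/23 = 0.043
E: (22 − 23)²/23 = 1/23 = 0.043
Sum = 8.00
df = 4. Since 8.00 < 11.143, we do not reject H₀.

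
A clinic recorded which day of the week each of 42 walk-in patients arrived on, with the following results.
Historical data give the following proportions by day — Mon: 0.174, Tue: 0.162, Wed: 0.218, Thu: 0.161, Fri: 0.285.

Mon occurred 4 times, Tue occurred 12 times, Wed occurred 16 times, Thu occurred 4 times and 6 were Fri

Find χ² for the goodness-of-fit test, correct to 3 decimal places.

14.687

Expected counts E_i = n·p_i: 42×0.174 = 7.308, 42×0.162 = 6.804, 42×0.218 = 9.156, 42×0.161 = 6.762, 42×0.285 = 11.97.
Mon: (4 − 7.308)²/7.308 = 10.942864/7.308 = 1.4974
Tue: (12 − 6.804)²/6.804 = 26.998416/6.804 = 3.9680
Wed: (16 − 9.156)²/9.156 = 46.840336/9.156 = 5.1158
Thu: (4 − 6.762)²/6.762 = 7.628644/6.762 = 1.1282
Fri: (6 − 11.97)²/11.97 = 35.6409/11.97 = 2.9775
Sum = 14.687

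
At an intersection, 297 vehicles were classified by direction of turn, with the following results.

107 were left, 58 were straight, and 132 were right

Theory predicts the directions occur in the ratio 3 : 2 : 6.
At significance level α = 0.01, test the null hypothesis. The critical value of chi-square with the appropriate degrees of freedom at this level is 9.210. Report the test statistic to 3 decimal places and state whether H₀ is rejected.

14.198; reject

Ratio total = 11. Expected counts: 297×3/11 = 81, 297×2/11 = 54, 297×6/11 = 162.
left: (107 − 81)²/81 = 676/81 = 8.3457
straight: (58 − 54)²/54 = 16/54 = 0.2963
right: (132 − 162)²/162 = 900/162 = 5.5556
Sum = 14.198
df = 2. Since 14.198 > 9.210, we reject H₀.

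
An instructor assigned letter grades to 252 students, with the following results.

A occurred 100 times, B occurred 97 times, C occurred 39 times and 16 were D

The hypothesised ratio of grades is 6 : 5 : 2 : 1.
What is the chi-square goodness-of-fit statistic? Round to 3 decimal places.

Ratio total = 14. Expected counts: 252×6/14 = 108, 252×5/14 = 90, 252×2/14 = 36, 252×1/14 = 18.
A: (100 − 108)²/108 = 64/108 = 0.5926
B: (97 − 90)²/90 = 49/90 = 0.5444
C: (39 − 36)²/36 = 9/36 = 0.2500
D: (16 − 18)²/18 = 4/18 = 0.2222
Sum = 1.609

1.609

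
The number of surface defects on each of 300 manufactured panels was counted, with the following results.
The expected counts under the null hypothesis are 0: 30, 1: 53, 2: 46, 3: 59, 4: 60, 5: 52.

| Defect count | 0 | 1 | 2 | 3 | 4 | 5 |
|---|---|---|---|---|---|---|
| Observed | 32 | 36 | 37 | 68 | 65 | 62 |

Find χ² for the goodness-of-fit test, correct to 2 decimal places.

cat         O        E   (O−E)²/E
0          32       30      0.133
1          36       53      5.453
2          37       46      1.761
3          68       59      1.373
4          65       60      0.417
5          62       52      1.923
Sum = 11.06

11.06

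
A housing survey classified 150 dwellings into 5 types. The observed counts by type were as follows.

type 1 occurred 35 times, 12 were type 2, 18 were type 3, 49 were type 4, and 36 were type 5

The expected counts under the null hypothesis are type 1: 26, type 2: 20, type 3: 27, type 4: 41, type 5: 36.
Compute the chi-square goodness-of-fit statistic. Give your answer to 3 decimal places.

10.876

type 1: (35 − 26)²/26 = 81/26 = 3.1154
type 2: (12 − 20)²/20 = 64/20 = 3.2000
type 3: (18 − 27)²/27 = 81/27 = 3.0000
type 4: (49 − 41)²/41 = 64/41 = 1.5610
type 5: (36 − 36)²/36 = 0/36 = 0.0000
Sum = 10.876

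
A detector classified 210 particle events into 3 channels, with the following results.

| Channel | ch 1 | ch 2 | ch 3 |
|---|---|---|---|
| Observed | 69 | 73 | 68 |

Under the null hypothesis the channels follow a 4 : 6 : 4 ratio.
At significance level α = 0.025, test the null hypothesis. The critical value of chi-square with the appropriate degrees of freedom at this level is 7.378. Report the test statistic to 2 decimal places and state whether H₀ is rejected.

5.63; do not reject

Ratio total = 14. Expected counts: 210×4/14 = 60, 210×6/14 = 90, 210×4/14 = 60.
cat         O        E   (O−E)²/E
ch 1       69       60      1.350
ch 2       73       90      3.211
ch 3       68       60      1.067
Sum = 5.63
df = 2. Since 5.63 < 7.378, we do not reject H₀.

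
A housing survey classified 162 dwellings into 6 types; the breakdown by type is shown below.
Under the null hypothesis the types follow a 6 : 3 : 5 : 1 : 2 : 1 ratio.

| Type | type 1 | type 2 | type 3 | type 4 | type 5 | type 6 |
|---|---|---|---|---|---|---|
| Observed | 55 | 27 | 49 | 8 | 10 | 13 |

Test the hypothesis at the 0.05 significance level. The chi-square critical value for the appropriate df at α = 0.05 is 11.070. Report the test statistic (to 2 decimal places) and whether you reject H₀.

5.82; do not reject

Ratio total = 18. Expected counts: 162×6/18 = 54, 162×3/18 = 27, 162×5/18 = 45, 162×1/18 = 9, 162×2/18 = 18, 162×1/18 = 9.
cat         O        E   (O−E)²/E
type 1     55       54      0.019
type 2     27       27      0.000
type 3     49       45      0.356
type 4      8        9      0.111
type 5     10       18      3.556
type 6     13        9      1.778
Sum = 5.82
df = 5. Since 5.82 < 11.070, we do not reject H₀.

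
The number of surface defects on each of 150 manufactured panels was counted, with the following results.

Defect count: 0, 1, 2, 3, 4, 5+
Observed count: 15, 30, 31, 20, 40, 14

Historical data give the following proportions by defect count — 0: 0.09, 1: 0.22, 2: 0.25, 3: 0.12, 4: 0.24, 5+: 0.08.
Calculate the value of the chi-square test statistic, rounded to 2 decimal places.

Expected counts E_i = n·p_i: 150×0.09 = 13.5, 150×0.22 = 33, 150×0.25 = 37.5, 150×0.12 = 18, 150×0.24 = 36, 150×0.08 = 12.
0: (15 − 13.5)²/13.5 = 2.25/13.5 = 0.167
1: (30 − 33)²/33 = 9/33 = 0.273
2: (31 − 37.5)²/37.5 = 42.25/37.5 = 1.127
3: (20 − 18)²/18 = 4/18 = 0.222
4: (40 − 36)²/36 = 16/36 = 0.444
5+: (14 − 12)²/12 = 4/12 = 0.333
Sum = 2.57

2.57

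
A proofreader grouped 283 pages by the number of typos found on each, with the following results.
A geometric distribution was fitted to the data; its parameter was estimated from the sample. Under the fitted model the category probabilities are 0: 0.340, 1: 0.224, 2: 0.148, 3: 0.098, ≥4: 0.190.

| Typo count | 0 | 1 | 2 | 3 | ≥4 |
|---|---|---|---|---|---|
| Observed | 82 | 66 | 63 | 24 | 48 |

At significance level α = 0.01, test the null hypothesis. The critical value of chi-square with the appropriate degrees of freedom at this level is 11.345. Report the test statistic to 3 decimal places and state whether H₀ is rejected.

Expected counts E_i = n·p_i: 283×0.340 = 96.22, 283×0.224 = 63.392, 283×0.148 = 41.884, 283×0.098 = 27.734, 283×0.190 = 53.77.
0: (82 − 96.22)²/96.22 = 202.2084/96.22 = 2.1015
1: (66 − 63.392)²/63.392 = 6.801664/63.392 = 0.1073
2: (63 − 41.884)²/41.884 = 445.885456/41.884 = 10.6457
3: (24 − 27.734)²/27.734 = 13.942756/27.734 = 0.5027
≥4: (48 − 53.77)²/53.77 = 33.2929/53.77 = 0.6192
Sum = 13.976
df = 3. Since 13.976 > 11.345, we reject H₀.

13.976; reject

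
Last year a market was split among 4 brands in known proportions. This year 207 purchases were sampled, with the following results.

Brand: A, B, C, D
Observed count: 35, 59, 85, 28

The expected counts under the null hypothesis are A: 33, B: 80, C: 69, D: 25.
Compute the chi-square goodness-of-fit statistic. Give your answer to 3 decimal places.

9.704

A: (35 − 33)²/33 = 4/33 = 0.1212
B: (59 − 80)²/80 = 441/80 = 5.5125
C: (85 − 69)²/69 = 256/69 = 3.7101
D: (28 − 25)²/25 = 9/25 = 0.3600
Sum = 9.704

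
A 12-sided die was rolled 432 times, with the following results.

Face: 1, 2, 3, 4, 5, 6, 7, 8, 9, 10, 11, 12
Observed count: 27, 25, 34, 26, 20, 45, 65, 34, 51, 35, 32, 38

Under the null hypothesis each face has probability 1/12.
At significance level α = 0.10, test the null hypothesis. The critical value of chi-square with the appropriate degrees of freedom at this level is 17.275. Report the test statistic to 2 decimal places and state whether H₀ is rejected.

48.17; reject

Expected count for each of the 12 categories: 432/12 = 36.
χ² = (27−36)²/36 + (25−36)²/36 + (34−36)²/36 + (26−36)²/36 + (20−36)²/36 + (45−36)²/36 + (65−36)²/36 + (34−36)²/36 + (51−36)²/36 + (35−36)²/36 + (32−36)²/36 + (38−36)²/36
   = 2.250 + 3.361 + 0.111 + 2.778 + 7.111 + 2.250 + 23.361 + 0.111 + 6.250 + 0.028 + 0.444 + 0.111
Sum = 48.17
df = 11. Since 48.17 > 17.275, we reject H₀.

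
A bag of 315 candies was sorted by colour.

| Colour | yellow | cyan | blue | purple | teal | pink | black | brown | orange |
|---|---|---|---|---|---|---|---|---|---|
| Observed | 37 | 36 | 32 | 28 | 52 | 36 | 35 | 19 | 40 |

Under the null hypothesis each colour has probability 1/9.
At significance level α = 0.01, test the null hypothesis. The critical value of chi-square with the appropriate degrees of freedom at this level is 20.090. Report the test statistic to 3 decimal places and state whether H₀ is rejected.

Expected count for each of the 9 categories: 315/9 = 35.
cat         O        E   (O−E)²/E
yellow     37       35     0.1143
cyan       36       35     0.0286
blue       32       35     0.2571
purple     28       35     1.4000
teal       52       35     8.2571
pink       36       35     0.0286
black      35       35     0.0000
brown      19       35     7.3143
orange     40       35     0.7143
Sum = 18.114
df = 8. Since 18.114 < 20.090, we do not reject H₀.

18.114; do not reject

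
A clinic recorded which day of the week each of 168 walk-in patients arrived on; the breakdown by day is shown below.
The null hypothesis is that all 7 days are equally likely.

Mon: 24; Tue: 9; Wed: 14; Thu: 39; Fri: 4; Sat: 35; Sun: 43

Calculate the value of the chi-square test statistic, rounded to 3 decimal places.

Under H₀ each category has probability 1/7, so each expected count is 168/7 = 24.
cat         O        E   (O−E)²/E
Mon        24       24     0.0000
Tue         9       24     9.3750
Wed        14       24     4.1667
Thu        39       24     9.3750
Fri         4       24    16.6667
Sat        35       24     5.0417
Sun        43       24    15.0417
Sum = 59.667

59.667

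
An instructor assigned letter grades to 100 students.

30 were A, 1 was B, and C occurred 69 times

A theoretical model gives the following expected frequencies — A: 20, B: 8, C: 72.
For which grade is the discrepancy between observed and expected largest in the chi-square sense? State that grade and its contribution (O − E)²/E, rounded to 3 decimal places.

A: (30 − 20)²/20 = 100/20 = 5.0000
B: (1 − 8)²/8 = 49/8 = 6.1250
C: (69 − 72)²/72 = 9/72 = 0.1250
The largest term is for B: 6.125.

B, 6.125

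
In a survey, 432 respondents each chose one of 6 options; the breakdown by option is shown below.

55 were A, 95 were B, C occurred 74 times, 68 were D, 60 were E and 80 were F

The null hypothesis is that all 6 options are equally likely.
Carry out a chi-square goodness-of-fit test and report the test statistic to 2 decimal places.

Expected count for each of the 6 categories: 432/6 = 72.
A: (55 − 72)²/72 = 289/72 = 4.014
B: (95 − 72)²/72 = 529/72 = 7.347
C: (74 − 72)²/72 = 4/72 = 0.056
D: (68 − 72)²/72 = 16/72 = 0.222
E: (60 − 72)²/72 = 144/72 = 2.000
F: (80 − 72)²/72 = 64/72 = 0.889
Sum = 14.53

14.53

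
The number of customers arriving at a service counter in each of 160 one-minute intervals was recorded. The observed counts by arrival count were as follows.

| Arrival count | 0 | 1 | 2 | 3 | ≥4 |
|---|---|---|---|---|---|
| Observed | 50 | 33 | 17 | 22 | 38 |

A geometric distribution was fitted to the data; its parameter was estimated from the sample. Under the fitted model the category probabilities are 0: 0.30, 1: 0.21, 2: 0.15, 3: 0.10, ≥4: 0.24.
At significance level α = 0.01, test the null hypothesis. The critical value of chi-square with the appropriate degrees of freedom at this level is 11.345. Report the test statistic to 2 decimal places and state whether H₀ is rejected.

4.39; do not reject

Expected counts E_i = n·p_i: 160×0.30 = 48, 160×0.21 = 33.6, 160×0.15 = 24, 160×0.10 = 16, 160×0.24 = 38.4.
cat         O        E   (O−E)²/E
0          50       48      0.083
1          33     33.6      0.011
2          17       24      2.042
3          22       16      2.250
≥4         38     38.4      0.004
Sum = 4.39
df = 3. Since 4.39 < 11.345, we do not reject H₀.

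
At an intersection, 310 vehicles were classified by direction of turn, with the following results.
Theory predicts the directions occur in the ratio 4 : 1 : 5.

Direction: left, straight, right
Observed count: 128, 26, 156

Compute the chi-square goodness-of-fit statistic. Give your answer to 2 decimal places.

Ratio total = 10. Expected counts: 310×4/10 = 124, 310×1/10 = 31, 310×5/10 = 155.
cat           O        E   (O−E)²/E
left        128      124      0.129
straight     26       31      0.806
right       156      155      0.006
Sum = 0.94

0.94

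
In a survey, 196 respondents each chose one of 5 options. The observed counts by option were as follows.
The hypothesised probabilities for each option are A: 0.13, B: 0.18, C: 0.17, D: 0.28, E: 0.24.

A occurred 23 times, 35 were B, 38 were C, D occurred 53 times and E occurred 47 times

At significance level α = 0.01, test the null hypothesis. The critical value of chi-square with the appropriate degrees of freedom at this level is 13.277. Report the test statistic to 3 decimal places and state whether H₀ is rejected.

Expected counts E_i = n·p_i: 196×0.13 = 25.48, 196×0.18 = 35.28, 196×0.17 = 33.32, 196×0.28 = 54.88, 196×0.24 = 47.04.
A: (23 − 25.48)²/25.48 = 6.1504/25.48 = 0.2414
B: (35 − 35.28)²/35.28 = 0.0784/35.28 = 0.0022
C: (38 − 33.32)²/33.32 = 21.9024/33.32 = 0.6573
D: (53 − 54.88)²/54.88 = 3.5344/54.88 = 0.0644
E: (47 − 47.04)²/47.04 = 0.0016/47.04 = 0.0000
Sum = 0.965
df = 4. Since 0.965 < 13.277, we do not reject H₀.

0.965; do not reject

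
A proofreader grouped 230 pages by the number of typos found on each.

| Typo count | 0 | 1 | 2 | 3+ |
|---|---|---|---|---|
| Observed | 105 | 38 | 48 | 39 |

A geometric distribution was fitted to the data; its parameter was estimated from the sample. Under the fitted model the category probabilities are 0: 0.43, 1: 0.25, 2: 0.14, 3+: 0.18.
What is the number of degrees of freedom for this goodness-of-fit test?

There are k = 4 categories and 1 parameter estimated from the data, so df = 4 − 1 − 1 = 2.

2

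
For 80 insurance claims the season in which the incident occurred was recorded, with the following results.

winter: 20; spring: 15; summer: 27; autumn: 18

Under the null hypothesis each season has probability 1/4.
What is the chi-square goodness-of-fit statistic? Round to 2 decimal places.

3.90

Expected count for each of the 4 categories: 80/4 = 20.
winter: (20 − 20)²/20 = 0/20 = 0.000
spring: (15 − 20)²/20 = 25/20 = 1.250
summer: (27 − 20)²/20 = 49/20 = 2.450
autumn: (18 − 20)²/20 = 4/20 = 0.200
Sum = 3.90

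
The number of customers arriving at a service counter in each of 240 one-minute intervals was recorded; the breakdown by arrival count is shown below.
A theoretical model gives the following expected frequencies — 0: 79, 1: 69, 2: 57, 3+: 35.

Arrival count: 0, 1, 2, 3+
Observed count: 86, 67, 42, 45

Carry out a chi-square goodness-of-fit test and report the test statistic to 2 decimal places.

χ² = (86−79)²/79 + (67−69)²/69 + (42−57)²/57 + (45−35)²/35
   = 0.620 + 0.058 + 3.947 + 2.857
Sum = 7.48

7.48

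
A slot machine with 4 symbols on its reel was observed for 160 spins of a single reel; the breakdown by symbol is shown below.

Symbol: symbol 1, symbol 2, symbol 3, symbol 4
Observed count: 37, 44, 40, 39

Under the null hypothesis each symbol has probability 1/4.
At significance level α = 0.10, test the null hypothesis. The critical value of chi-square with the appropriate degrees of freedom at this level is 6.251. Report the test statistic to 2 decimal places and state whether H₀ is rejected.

0.65; do not reject

Expected count for each of the 4 categories: 160/4 = 40.
χ² = (37−40)²/40 + (44−40)²/40 + (40−40)²/40 + (39−40)²/40
   = 0.225 + 0.400 + 0.000 + 0.025
Sum = 0.65
df = 3. Since 0.65 < 6.251, we do not reject H₀.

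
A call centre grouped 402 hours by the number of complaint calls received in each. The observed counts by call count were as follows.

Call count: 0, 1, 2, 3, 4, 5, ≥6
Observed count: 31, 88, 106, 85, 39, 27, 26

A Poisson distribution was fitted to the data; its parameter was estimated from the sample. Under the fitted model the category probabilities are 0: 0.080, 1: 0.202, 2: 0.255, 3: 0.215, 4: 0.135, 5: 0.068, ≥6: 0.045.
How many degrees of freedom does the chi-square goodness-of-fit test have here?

5

There are k = 7 categories and 1 parameter estimated from the data, so df = 7 − 1 − 1 = 5.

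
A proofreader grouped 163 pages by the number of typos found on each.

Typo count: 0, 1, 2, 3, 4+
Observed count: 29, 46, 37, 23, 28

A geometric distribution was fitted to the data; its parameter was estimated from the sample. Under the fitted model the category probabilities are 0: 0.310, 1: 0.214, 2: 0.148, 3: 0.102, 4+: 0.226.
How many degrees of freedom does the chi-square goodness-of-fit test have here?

3

There are k = 5 categories and 1 parameter estimated from the data, so df = 5 − 1 − 1 = 3.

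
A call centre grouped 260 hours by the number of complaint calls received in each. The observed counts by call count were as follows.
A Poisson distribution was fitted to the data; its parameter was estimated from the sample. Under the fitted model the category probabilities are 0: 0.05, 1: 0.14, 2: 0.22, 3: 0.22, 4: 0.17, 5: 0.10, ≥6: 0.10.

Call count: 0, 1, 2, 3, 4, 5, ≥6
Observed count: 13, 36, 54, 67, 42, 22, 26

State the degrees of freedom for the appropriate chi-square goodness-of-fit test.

There are k = 7 categories and 1 parameter estimated from the data, so df = 7 − 1 − 1 = 5.

5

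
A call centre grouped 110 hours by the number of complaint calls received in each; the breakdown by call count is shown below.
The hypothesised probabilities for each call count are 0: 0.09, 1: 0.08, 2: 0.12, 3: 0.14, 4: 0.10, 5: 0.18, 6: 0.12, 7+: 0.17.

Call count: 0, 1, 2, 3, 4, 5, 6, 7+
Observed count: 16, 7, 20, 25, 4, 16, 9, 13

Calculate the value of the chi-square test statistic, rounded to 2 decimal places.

Expected counts E_i = n·p_i: 110×0.09 = 9.9, 110×0.08 = 8.8, 110×0.12 = 13.2, 110×0.14 = 15.4, 110×0.10 = 11, 110×0.18 = 19.8, 110×0.12 = 13.2, 110×0.17 = 18.7.
cat         O        E   (O−E)²/E
0          16      9.9      3.759
1           7      8.8      0.368
2          20     13.2      3.503
3          25     15.4      5.984
4           4       11      4.455
5          16     19.8      0.729
6           9     13.2      1.336
7+         13     18.7      1.737
Sum = 21.87

21.87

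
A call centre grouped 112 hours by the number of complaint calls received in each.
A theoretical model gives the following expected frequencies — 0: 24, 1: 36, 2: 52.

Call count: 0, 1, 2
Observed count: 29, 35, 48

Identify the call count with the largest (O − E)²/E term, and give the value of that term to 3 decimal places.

cat         O        E   (O−E)²/E
0          29       24     1.0417
1          35       36     0.0278
2          48       52     0.3077
The largest term is for 0: 1.042.

0, 1.042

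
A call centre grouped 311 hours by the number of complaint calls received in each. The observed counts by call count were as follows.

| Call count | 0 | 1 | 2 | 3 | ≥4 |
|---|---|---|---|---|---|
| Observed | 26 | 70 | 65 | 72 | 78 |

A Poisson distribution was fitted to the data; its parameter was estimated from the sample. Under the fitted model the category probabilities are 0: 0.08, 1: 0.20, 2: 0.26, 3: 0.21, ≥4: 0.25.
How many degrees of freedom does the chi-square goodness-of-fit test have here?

There are k = 5 categories and 1 parameter estimated from the data, so df = 5 − 1 − 1 = 3.

3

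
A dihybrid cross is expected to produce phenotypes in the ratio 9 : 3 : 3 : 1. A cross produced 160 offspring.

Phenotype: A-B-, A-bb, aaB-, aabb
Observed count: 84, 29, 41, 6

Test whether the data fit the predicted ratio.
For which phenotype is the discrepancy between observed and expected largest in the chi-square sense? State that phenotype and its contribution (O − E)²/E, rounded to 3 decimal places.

Ratio total = 16. Expected counts: 160×9/16 = 90, 160×3/16 = 30, 160×3/16 = 30, 160×1/16 = 10.
cat         O        E   (O−E)²/E
A-B-       84       90     0.4000
A-bb       29       30     0.0333
aaB-       41       30     4.0333
aabb        6       10     1.6000
The largest term is for aaB-: 4.033.

aaB-, 4.033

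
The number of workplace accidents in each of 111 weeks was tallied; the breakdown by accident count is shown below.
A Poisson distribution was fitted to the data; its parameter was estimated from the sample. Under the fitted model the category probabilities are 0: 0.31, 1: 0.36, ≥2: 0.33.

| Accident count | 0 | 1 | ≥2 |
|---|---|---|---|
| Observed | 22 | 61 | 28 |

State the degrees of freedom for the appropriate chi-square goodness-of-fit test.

1

There are k = 3 categories and 1 parameter estimated from the data, so df = 3 − 1 − 1 = 1.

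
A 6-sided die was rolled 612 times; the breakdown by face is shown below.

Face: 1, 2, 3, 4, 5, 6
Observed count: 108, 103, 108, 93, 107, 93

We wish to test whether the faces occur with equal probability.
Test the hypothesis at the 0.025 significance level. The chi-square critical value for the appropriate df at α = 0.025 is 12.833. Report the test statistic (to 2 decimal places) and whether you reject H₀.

Expected count for each of the 6 categories: 612/6 = 102.
1: (108 − 102)²/102 = 36/102 = 0.353
2: (103 − 102)²/102 = 1/102 = 0.010
3: (108 − 102)²/102 = 36/102 = 0.353
4: (93 − 102)²/102 = 81/102 = 0.794
5: (107 − 102)²/102 = 25/102 = 0.245
6: (93 − 102)²/102 = 81/102 = 0.794
Sum = 2.55
df = 5. Since 2.55 < 12.833, we do not reject H₀.

2.55; do not reject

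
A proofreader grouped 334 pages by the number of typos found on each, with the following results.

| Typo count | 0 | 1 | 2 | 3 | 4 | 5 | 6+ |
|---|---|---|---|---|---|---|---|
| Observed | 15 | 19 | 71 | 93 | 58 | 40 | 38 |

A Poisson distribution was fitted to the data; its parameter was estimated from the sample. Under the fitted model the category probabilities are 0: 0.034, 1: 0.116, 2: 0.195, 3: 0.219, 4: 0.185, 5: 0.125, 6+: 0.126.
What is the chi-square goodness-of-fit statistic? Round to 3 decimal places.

17.851

Expected counts E_i = n·p_i: 334×0.034 = 11.356, 334×0.116 = 38.744, 334×0.195 = 65.13, 334×0.219 = 73.146, 334×0.185 = 61.79, 334×0.125 = 41.75, 334×0.126 = 42.084.
cat         O        E   (O−E)²/E
0          15   11.356     1.1693
1          19   38.744    10.0616
2          71    65.13     0.5290
3          93   73.146     5.3890
4          58    61.79     0.2325
5          40    41.75     0.0734
6+         38   42.084     0.3963
Sum = 17.851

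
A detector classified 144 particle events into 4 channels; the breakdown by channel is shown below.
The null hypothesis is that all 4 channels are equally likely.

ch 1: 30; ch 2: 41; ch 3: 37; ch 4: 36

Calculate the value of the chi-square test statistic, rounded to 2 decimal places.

Expected count for each of the 4 categories: 144/4 = 36.
cat         O        E   (O−E)²/E
ch 1       30       36      1.000
ch 2       41       36      0.694
ch 3       37       36      0.028
ch 4       36       36      0.000
Sum = 1.72

1.72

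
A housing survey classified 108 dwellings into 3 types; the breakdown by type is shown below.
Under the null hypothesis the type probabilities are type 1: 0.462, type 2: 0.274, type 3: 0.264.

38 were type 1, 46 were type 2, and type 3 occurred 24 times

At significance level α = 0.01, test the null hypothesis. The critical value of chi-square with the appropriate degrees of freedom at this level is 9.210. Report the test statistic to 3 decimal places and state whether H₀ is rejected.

12.648; reject

Expected counts E_i = n·p_i: 108×0.462 = 49.896, 108×0.274 = 29.592, 108×0.264 = 28.512.
type 1: (38 − 49.896)²/49.896 = 141.514816/49.896 = 2.8362
type 2: (46 − 29.592)²/29.592 = 269.222464/29.592 = 9.0978
type 3: (24 − 28.512)²/28.512 = 20.358144/28.512 = 0.7140
Sum = 12.648
df = 2. Since 12.648 > 9.210, we reject H₀.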